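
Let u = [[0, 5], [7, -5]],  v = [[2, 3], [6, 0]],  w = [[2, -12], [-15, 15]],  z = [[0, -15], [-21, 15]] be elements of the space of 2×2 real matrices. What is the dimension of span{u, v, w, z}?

dim = 2

Use coordinates relative to {E₁₁, E₁₂, E₂₁, E₂₂}.
Put the 4×4 matrix [u|v|w|z] into echelon form.
There are 2 pivot columns, so rank = 2.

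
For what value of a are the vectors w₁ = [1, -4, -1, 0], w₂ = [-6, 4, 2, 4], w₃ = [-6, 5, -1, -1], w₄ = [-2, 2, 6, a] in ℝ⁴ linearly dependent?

The vectors are dependent exactly when the determinant of the matrix with rows w₁, w₂, w₃, w₄ vanishes.
Expanding, det = 64*a - 576.
Solving 64*a - 576 = 0 yields a = 9.

a = 9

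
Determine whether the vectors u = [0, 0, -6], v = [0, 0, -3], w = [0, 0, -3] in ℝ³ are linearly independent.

Two of the vectors are equal, giving an immediate dependence.

linearly dependent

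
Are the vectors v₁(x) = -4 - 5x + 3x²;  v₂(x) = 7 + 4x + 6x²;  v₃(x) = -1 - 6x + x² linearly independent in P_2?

Write each element as a coordinate vector in ℝ³ using {1, x, x²}.
Form the 3×3 matrix with these as columns; its determinant is -209.
A nonzero determinant means the columns are linearly independent.

linearly independent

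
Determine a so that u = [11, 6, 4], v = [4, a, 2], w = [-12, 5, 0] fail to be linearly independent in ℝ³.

Dependence holds iff the 3×3 matrix [u v w] is singular.
Expanding, det = 48*a - 174.
Setting this to zero gives a = 29/8.

a = 29/8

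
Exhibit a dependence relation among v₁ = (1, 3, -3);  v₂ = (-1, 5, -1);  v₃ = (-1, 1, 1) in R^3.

Set up α₁v₁ + … + α₃v₃ = 0 and solve the homogeneous system.
A generator of the null space is (1, -1, 2).

v₁ - v₂ + 2v₃ = 0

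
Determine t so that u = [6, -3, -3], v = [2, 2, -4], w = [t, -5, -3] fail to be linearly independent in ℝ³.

The vectors are dependent exactly when the determinant of the matrix with rows u, v, w vanishes.
Expanding, det = 18*t - 144.
Solving 18*t - 144 = 0 yields t = 8.

t = 8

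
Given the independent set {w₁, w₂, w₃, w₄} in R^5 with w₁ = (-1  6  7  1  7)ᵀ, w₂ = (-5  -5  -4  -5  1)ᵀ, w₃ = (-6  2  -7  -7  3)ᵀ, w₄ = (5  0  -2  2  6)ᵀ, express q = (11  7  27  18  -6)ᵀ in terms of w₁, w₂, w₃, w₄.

q = w₁ - w₂ - 2w₃ - w₄

Since w₁, w₂, w₃, w₄ are independent, the coefficients expressing q are uniquely determined by a linear system.
Back-substitution yields (a₁, …, a₄) = (1, -1, -2, -1).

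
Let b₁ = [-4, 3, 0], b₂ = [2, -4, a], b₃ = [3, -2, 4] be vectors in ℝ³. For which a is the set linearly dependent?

a = -40

Place the vectors as rows of a 3×3 matrix; dependence ⇔ determinant zero.
The determinant works out to a + 40.
Solving a + 40 = 0 yields a = -40.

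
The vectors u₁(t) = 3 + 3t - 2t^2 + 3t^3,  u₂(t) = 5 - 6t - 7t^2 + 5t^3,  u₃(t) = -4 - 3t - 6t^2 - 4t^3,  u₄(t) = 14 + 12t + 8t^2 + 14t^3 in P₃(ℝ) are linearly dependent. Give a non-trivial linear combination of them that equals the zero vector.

Take coordinates with respect to {1, t, …, t^3}.
Row-reduce the matrix with u₁, u₂, u₃, u₄ as columns; the null space gives the coefficients.
The free variable yields coefficients (2, 0, -2, -1) (any nonzero multiple also works).

2u₁ - 2u₃ - u₄ = 0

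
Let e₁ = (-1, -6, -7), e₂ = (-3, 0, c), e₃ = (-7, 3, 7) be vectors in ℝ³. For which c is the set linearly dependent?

c = 7/5

Place the vectors as rows of a 3×3 matrix; dependence ⇔ determinant zero.
The determinant works out to 45*c - 63.
This vanishes exactly when c = 7/5.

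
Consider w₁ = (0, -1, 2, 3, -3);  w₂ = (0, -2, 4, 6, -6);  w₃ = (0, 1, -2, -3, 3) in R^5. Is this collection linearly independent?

linearly dependent

Place the vectors as rows of a 3×5 matrix and reduce to echelon form.
The reduction yields 1 nonzero row, so the rank is 1.
Since rank 1 < 3, the set is linearly dependent.
Indeed 2w₁ - w₂ = 0.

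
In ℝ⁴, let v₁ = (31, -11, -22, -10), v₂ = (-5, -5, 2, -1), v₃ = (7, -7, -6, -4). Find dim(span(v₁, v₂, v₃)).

Form the matrix with v₁, v₂, v₃ as columns and reduce.
Exactly 2 pivots survive; hence the rank is 2.

2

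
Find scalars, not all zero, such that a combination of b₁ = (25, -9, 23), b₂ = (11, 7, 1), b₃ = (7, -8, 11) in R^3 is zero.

b₁ - b₂ - 2b₃ = 0

Write the vectors as columns of a matrix and find a nonzero vector in its null space.
A generator of the null space is (1, -1, -2).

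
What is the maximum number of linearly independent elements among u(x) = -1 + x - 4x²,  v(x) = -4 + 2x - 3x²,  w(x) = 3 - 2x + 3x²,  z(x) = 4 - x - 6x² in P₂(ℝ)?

Represent each element by its coordinate vector in ℝ³.
Put the 3×4 matrix [u|v|w|z] into echelon form.
There are 3 pivot columns, so rank = 3.
(With 4 elements in a 3-dimensional space the rank is at most 3.)

3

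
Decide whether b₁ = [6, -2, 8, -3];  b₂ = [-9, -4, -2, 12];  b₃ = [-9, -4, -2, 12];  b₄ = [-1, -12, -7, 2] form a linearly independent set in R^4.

Two of the vectors are equal, giving an immediate dependence.

linearly dependent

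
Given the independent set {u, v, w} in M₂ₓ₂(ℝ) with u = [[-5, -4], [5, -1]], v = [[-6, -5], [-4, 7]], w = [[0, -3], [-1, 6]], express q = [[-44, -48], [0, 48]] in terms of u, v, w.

q = 4u + 4v + 4w

Work in coordinates with respect to the standard basis {E₁₁, E₁₂, E₂₁, E₂₂}.
Solve the system with u, v, w as columns and q as the right-hand side.
Back-substitution yields (α₁, α₂, α₃) = (4, 4, 4).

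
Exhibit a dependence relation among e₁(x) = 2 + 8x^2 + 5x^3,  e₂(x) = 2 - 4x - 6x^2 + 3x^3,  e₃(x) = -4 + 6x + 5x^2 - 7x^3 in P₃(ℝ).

Write each element as a vector in ℝ⁴ using {1, x, …, x^3}.
Row-reduce the matrix with e₁, e₂, e₃ as columns; the null space gives the coefficients.
One solution (up to scaling) is (1, 3, 2).

e₁ + 3e₂ + 2e₃ = 0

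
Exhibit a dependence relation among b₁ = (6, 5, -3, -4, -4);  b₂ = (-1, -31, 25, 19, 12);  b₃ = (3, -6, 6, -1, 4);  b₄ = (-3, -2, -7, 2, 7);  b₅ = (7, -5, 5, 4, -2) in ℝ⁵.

Row-reduce the matrix with b₁, b₂, b₃, b₄, b₅ as columns; the null space gives the coefficients.
A generator of the null space is (3, 1, -1, 0, -2).

3b₁ + b₂ - b₃ - 2b₅ = 0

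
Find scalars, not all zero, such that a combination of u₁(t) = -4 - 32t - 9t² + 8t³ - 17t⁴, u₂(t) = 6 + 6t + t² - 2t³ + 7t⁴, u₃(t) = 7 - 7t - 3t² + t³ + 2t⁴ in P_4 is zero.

u₁ + 3u₂ - 2u₃ = 0

Pass to coordinate vectors relative to the basis {1, t, …, t⁴}.
Row-reduce the matrix with u₁, u₂, u₃ as columns; the null space gives the coefficients.
A generator of the null space is (1, 3, -2).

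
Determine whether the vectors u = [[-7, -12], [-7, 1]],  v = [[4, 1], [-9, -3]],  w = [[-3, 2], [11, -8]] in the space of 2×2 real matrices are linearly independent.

Write each element as a coordinate vector in ℝ⁴ using {E₁₁, E₁₂, E₂₁, E₂₂}.
Row-reduce the matrix whose columns are u, v, w.
The reduction yields 3 nonzero rows, so the rank is 3.
Since rank = 3 (the number of vectors), the set is linearly independent.

linearly independent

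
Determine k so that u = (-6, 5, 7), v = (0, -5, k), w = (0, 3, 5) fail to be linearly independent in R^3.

Place the vectors as rows of a 3×3 matrix; dependence ⇔ determinant zero.
Cofactor expansion gives det = 18*k + 150.
Setting this to zero gives k = -25/3.

k = -25/3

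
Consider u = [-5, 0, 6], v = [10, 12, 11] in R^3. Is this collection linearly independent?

Row-reduce the matrix whose columns are u, v.
The reduction yields 2 nonzero rows, so the rank is 2.
Since rank = 2 (the number of vectors), the set is linearly independent.

linearly independent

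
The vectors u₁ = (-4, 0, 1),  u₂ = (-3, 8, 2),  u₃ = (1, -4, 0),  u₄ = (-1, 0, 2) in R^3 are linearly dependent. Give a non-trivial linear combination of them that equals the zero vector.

u₂ + 2u₃ - u₄ = 0

Set up α₁u₁ + … + α₄u₄ = 0 and solve the homogeneous system.
A generator of the null space is (0, 1, 2, -1).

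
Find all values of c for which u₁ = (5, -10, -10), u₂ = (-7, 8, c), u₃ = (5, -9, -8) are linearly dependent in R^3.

The vectors are dependent exactly when the determinant of the matrix with rows u₁, u₂, u₃ vanishes.
Expanding, det = 10 - 5*c.
Solving 10 - 5*c = 0 yields c = 2.

c = 2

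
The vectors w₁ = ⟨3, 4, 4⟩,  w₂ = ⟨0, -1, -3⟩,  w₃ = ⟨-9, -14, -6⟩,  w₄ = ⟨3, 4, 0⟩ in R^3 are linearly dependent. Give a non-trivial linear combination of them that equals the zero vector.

2w₂ - w₃ - 3w₄ = 0

Row-reduce the matrix with w₁, w₂, w₃, w₄ as columns; the null space gives the coefficients.
A generator of the null space is (0, 2, -1, -3).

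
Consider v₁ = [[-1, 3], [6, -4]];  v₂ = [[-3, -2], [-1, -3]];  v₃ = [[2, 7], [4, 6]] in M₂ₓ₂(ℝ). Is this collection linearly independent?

linearly independent

Take coordinates with respect to the standard basis {E₁₁, E₁₂, E₂₁, E₂₂}.
Place the vectors as rows of a 3×4 matrix and reduce to echelon form.
The reduction yields 3 nonzero rows, so the rank is 3.
Since rank = 3 (the number of vectors), the set is linearly independent.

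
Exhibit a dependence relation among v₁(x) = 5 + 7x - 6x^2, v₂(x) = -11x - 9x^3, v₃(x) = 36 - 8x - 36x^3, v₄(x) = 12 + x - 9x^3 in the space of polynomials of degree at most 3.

v₂ - v₃ + 3v₄ = 0

Take coordinates with respect to {1, x, …, x^3}.
Set up α₁v₁ + … + α₄v₄ = 0 and solve the homogeneous system.
One solution (up to scaling) is (0, 1, -1, 3).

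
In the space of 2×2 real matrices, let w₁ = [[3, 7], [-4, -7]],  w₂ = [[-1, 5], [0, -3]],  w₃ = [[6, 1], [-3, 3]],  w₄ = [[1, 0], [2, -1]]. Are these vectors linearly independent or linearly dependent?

linearly independent

Write each element as a coordinate vector in ℝ⁴ using {E₁₁, E₁₂, E₂₁, E₂₂}.
Row-reduce the matrix whose columns are w₁, w₂, w₃, w₄.
The reduction yields 4 nonzero rows, so the rank is 4.
Since rank = 4 (the number of vectors), the set is linearly independent.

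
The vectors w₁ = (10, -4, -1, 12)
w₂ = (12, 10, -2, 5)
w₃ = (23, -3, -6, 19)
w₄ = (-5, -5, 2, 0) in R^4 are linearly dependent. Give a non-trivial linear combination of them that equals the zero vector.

Row-reduce the matrix with w₁, w₂, w₃, w₄ as columns; the null space gives the coefficients.
A generator of the null space is (2, -1, -1, -3).

2w₁ - w₂ - w₃ - 3w₄ = 0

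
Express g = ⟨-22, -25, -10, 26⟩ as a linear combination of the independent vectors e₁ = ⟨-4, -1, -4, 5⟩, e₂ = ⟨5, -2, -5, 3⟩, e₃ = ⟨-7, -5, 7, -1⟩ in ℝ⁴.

Set up the augmented matrix [e₁ | e₂ | e₃ | g] and row-reduce.
The system has the unique solution (α₁, α₂, α₃) = (4, 3, 3).

g = 4e₁ + 3e₂ + 3e₃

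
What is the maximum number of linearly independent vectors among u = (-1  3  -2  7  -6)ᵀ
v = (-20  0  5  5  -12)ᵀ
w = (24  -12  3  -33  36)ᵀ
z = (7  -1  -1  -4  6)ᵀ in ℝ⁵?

Row-reduce the 4×5 matrix with these as rows.
Exactly 2 pivots survive; hence the rank is 2.

2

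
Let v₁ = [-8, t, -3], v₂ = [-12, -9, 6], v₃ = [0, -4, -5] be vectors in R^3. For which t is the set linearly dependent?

The set is linearly dependent precisely when det[v₁; v₂; v₃] = 0.
The determinant works out to -60*t - 696.
This vanishes exactly when t = -58/5.

t = -58/5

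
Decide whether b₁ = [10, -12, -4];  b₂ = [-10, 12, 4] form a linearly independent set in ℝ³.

linearly dependent

Place the vectors as rows of a 2×3 matrix and reduce to echelon form.
The reduction yields 1 nonzero row, so the rank is 1.
Since rank 1 < 2, the set is linearly dependent.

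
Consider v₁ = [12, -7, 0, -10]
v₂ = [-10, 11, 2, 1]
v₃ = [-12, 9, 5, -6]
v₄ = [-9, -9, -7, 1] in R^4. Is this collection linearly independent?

Place the vectors as rows of a 4×4 matrix and reduce to echelon form.
The reduction yields 4 nonzero rows, so the rank is 4.
Since rank = 4 (the number of vectors), the set is linearly independent.

linearly independent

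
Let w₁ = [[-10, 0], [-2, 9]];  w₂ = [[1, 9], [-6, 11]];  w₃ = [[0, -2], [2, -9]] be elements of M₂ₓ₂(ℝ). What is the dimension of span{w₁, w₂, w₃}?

3

Represent each element by its coordinate vector in ℝ⁴.
Form the matrix with w₁, w₂, w₃ as columns and reduce.
Reduction leaves 3 leading entries, giving rank 3.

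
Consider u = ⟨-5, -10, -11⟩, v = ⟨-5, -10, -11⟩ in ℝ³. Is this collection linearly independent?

linearly dependent

Place the vectors as rows of a 2×3 matrix and reduce to echelon form.
The reduction yields 1 nonzero row, so the rank is 1.
Since rank 1 < 2, the set is linearly dependent.
Indeed u - v = 0.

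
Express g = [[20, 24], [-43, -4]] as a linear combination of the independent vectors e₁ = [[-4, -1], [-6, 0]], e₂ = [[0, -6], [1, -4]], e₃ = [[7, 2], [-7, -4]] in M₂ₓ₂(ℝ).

Take coordinate vectors relative to {E₁₁, E₁₂, E₂₁, E₂₂}.
Set up the augmented matrix [e₁ | e₂ | e₃ | g] and row-reduce.
Back-substitution yields (a₁, a₂, a₃) = (2, -3, 4).

g = 2e₁ - 3e₂ + 4e₃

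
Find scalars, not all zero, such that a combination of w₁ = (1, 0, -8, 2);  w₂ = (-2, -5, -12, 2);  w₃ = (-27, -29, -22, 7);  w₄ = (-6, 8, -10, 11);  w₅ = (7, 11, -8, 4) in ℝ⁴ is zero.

Solve the homogeneous system with w₁, w₂, w₃, w₄, w₅ as columns by row-reducing the coefficient matrix.
The free variable yields coefficients (1, -3, 1, -1, 2) (any nonzero multiple also works).

w₁ - 3w₂ + w₃ - w₄ + 2w₅ = 0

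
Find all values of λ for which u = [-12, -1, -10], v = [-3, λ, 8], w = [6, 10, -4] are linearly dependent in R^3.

The vectors are dependent exactly when the determinant of the matrix with rows u, v, w vanishes.
Expanding, det = 108*λ + 1224.
Setting this to zero gives λ = -34/3.

λ = -34/3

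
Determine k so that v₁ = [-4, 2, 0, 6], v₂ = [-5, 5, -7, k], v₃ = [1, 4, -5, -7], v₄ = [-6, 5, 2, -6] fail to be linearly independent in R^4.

k = 17

Dependence holds iff the 4×4 matrix [v₁ v₂ v₃ v₄] is singular.
Cofactor expansion gives det = 1292 - 76*k.
Solving 1292 - 76*k = 0 yields k = 17.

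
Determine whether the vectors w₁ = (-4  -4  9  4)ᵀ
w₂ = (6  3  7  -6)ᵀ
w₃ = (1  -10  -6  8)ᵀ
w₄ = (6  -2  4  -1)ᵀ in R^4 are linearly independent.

linearly independent

The matrix [w₁|w₂|w₃|w₄] has determinant -721.
A nonzero determinant means the columns are linearly independent.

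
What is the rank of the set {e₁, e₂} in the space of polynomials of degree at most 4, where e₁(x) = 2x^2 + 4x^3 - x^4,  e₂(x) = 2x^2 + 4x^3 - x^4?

rank 1

Represent each element by its coordinate vector in ℝ⁵.
Apply Gaussian elimination to the matrix whose rows are e₁, e₂.
The echelon form has 1 nonzero row, so the rank is 1.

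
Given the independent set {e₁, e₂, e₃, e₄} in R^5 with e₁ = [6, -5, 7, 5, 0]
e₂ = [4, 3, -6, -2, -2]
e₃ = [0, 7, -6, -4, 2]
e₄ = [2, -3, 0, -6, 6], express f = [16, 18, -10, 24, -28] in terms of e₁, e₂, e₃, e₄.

Solve the system with e₁, e₂, e₃, e₄ as columns and f as the right-hand side.
The system has the unique solution (α₁, …, α₄) = (2, 3, 1, -4).

f = 2e₁ + 3e₂ + e₃ - 4e₄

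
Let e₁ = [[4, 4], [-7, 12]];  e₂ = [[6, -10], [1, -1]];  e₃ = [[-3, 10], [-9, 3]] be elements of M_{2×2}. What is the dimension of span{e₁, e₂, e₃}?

Use coordinates relative to {E₁₁, E₁₂, E₂₁, E₂₂}.
Apply Gaussian elimination to the matrix whose rows are e₁, e₂, e₃.
Exactly 3 pivots survive; hence the rank is 3.

dim = 3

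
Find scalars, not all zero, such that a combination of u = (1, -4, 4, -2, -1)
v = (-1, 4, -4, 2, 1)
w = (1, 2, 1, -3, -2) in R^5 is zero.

Write the vectors as columns of a matrix and find a nonzero vector in its null space.
One solution (up to scaling) is (1, 1, 0).

u + v = 0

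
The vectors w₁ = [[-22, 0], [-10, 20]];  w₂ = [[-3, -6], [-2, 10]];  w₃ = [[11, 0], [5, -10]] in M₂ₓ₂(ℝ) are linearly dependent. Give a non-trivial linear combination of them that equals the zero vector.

w₁ + 2w₃ = 0

Write each element as a vector in ℝ⁴ using {E₁₁, E₁₂, E₂₁, E₂₂}.
Set up α₁w₁ + … + α₃w₃ = 0 and solve the homogeneous system.
A generator of the null space is (1, 0, 2).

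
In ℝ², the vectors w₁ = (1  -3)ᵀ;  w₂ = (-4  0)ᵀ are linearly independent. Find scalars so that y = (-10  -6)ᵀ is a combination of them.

Write y = a₁w₁ + a₂w₂ and equate components.
Back-substitution yields (a₁, a₂) = (2, 3).

y = 2w₁ + 3w₂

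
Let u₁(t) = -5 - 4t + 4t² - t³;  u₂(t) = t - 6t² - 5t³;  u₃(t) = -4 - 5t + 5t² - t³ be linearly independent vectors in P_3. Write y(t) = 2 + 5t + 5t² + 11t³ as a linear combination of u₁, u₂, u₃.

y = 2u₁ - 2u₂ - 3u₃

Take coordinate vectors relative to {1, t, …, t³}.
Solve the system with u₁, u₂, u₃ as columns and y as the right-hand side.
Back-substitution yields (a₁, a₂, a₃) = (2, -2, -3).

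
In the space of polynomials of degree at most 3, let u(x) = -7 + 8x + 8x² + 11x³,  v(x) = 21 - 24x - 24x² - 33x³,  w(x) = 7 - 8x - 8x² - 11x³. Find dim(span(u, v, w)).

dim = 1

Represent each element by its coordinate vector in ℝ⁴.
Put the 4×3 matrix [u|v|w] into echelon form.
Exactly 1 pivot survives; hence the rank is 1.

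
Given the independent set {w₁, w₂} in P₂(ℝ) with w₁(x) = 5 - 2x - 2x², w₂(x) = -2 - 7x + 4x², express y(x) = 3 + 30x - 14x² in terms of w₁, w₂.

y = -w₁ - 4w₂

Work in coordinates with respect to the standard basis {1, x, x²}.
Since w₁, w₂ are independent, the coefficients expressing y are uniquely determined by a linear system.
Back-substitution yields (α₁, α₂) = (-1, -4).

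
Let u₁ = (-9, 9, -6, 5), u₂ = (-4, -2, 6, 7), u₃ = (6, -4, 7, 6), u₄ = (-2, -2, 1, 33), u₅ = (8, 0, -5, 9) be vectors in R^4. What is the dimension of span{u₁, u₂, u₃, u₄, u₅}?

4

Put the 4×5 matrix [u₁|u₂|u₃|u₄|u₅] into echelon form.
The echelon form has 4 nonzero rows, so the rank is 4.
(With 5 elements in a 4-dimensional space the rank is at most 4.)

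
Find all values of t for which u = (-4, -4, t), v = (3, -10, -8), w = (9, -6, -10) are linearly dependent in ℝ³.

t = 5/9

Dependence holds iff the 3×3 matrix [u v w] is singular.
The determinant works out to 72*t - 40.
This vanishes exactly when t = 5/9.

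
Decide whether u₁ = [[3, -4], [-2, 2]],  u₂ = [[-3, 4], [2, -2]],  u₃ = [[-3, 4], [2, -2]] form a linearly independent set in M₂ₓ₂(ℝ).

Write each element as a coordinate vector in ℝ⁴ using {E₁₁, E₁₂, E₂₁, E₂₂}.
Place the vectors as rows of a 3×4 matrix and reduce to echelon form.
The reduction yields 1 nonzero row, so the rank is 1.
Since rank 1 < 3, the set is linearly dependent.
Indeed u₁ + u₂ = 0.

linearly dependent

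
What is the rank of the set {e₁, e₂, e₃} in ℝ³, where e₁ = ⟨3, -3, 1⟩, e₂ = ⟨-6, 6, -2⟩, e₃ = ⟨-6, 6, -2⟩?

rank 1

Form the matrix with e₁, e₂, e₃ as columns and reduce.
Reduction leaves 1 leading entry, giving rank 1.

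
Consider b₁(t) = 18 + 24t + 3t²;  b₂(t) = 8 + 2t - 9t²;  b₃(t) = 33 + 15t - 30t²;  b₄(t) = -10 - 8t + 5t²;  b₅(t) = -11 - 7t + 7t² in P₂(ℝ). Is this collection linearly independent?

Write each element as a coordinate vector in ℝ³ using {1, t, t²}.
There are 5 vectors in a 3-dimensional space, so they cannot be linearly independent.

linearly dependent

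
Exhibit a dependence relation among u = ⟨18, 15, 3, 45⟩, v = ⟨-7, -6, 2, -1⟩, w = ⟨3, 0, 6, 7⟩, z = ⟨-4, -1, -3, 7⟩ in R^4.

u + 3v - 3w - 3z = 0

Row-reduce the matrix with u, v, w, z as columns; the null space gives the coefficients.
A generator of the null space is (1, 3, -3, -3).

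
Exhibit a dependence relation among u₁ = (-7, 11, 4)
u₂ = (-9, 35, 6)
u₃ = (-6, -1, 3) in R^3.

3u₁ - u₂ - 2u₃ = 0

Write the vectors as columns of a matrix and find a nonzero vector in its null space.
The free variable yields coefficients (3, -1, -2) (any nonzero multiple also works).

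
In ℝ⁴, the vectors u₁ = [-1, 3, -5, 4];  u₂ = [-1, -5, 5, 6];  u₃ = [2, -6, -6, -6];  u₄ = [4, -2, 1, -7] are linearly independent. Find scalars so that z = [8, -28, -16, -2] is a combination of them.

z = 3u₁ + 3u₂ + 3u₃ + 2u₄

Write z = a₁u₁ + … + a₄u₄ and equate components.
Back-substitution yields (a₁, …, a₄) = (3, 3, 3, 2).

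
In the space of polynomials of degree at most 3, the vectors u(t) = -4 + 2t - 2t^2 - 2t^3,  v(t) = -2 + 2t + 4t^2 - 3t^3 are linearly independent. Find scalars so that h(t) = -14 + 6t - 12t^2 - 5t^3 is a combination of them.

h = 4u - v

Take coordinate vectors relative to {1, t, …, t^3}.
Set up the augmented matrix [u | v | h] and row-reduce.
Row-reducing the augmented matrix gives the unique coefficients (α₁, α₂) = (4, -1).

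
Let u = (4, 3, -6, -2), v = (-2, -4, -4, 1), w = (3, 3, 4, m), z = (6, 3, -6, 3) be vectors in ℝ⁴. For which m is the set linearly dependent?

Dependence holds iff the 4×4 matrix [u v w z] is singular.
The determinant works out to 72*m - 276.
This vanishes exactly when m = 23/6.

m = 23/6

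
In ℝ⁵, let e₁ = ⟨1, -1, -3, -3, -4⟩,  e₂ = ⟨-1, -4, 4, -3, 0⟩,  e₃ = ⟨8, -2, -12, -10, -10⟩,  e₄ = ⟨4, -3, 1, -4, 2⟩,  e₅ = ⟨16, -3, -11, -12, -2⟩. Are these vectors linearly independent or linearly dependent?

Row-reduce the matrix whose columns are e₁, e₂, e₃, e₄, e₅.
The reduction yields 3 nonzero rows, so the rank is 3.
Since rank 3 < 5, the set is linearly dependent.

linearly dependent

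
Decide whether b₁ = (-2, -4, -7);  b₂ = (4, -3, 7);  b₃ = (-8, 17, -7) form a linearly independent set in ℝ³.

Row-reduce the matrix whose columns are b₁, b₂, b₃.
The reduction yields 2 nonzero rows, so the rank is 2.
Since rank 2 < 3, the set is linearly dependent.
Indeed 2b₁ + 3b₂ + b₃ = 0.

linearly dependent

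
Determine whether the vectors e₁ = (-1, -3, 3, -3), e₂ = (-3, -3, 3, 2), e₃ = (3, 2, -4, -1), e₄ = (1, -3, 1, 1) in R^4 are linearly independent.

Row-reduce the matrix whose columns are e₁, e₂, e₃, e₄.
The reduction yields 4 nonzero rows, so the rank is 4.
Since rank = 4 (the number of vectors), the set is linearly independent.

linearly independent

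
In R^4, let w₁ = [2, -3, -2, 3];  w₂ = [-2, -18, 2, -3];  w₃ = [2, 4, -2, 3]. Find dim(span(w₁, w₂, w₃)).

2

Put the 4×3 matrix [w₁|w₂|w₃] into echelon form.
Reduction leaves 2 leading entries, giving rank 2.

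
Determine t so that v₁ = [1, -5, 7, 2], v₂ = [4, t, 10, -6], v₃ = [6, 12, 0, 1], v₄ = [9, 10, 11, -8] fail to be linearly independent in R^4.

The set is linearly dependent precisely when det[v₁; v₂; v₃; v₄] = 0.
Expanding, det = 520*t - 130.
Setting this to zero gives t = 1/4.

t = 1/4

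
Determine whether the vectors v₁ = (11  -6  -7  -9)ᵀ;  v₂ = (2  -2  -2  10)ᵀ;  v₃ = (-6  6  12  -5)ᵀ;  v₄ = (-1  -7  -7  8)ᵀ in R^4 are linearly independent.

linearly independent

Place the vectors as rows of a 4×4 matrix and reduce to echelon form.
The reduction yields 4 nonzero rows, so the rank is 4.
Since rank = 4 (the number of vectors), the set is linearly independent.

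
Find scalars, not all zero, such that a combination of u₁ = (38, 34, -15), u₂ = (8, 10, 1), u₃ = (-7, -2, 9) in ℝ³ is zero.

Solve the homogeneous system with u₁, u₂, u₃ as columns by row-reducing the coefficient matrix.
The free variable yields coefficients (1, -3, 2) (any nonzero multiple also works).

u₁ - 3u₂ + 2u₃ = 0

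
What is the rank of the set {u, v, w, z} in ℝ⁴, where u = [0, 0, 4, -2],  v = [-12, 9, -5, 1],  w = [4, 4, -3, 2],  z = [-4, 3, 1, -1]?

3

Form the matrix with u, v, w, z as columns and reduce.
Exactly 3 pivots survive; hence the rank is 3.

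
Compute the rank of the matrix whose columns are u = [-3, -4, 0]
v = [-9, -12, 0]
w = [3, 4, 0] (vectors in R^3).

1

Form the matrix with u, v, w as columns and reduce.
Exactly 1 pivot survives; hence the rank is 1.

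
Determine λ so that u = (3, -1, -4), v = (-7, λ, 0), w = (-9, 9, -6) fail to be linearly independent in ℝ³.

λ = 49/9

The set is linearly dependent precisely when det[u; v; w] = 0.
Expanding, det = 294 - 54*λ.
This vanishes exactly when λ = 49/9.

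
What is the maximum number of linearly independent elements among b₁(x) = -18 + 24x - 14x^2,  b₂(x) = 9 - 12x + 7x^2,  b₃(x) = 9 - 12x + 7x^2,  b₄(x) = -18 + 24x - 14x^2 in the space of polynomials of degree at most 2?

Pass to coordinate vectors with respect to the basis {1, x, x^2}.
Form the matrix with b₁, b₂, b₃, b₄ as columns and reduce.
Exactly 1 pivot survives; hence the rank is 1.
(With 4 elements in a 3-dimensional space the rank is at most 3.)

1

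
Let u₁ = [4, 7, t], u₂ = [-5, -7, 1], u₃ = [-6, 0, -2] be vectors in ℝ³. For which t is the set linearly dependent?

t = -4/3

The set is linearly dependent precisely when det[u₁; u₂; u₃] = 0.
The determinant works out to -42*t - 56.
Solving -42*t - 56 = 0 yields t = -4/3.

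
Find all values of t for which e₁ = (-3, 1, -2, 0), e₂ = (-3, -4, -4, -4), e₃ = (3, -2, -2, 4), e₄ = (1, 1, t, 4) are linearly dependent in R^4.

The vectors are dependent exactly when the determinant of the matrix with rows e₁, e₂, e₃, e₄ vanishes.
Cofactor expansion gives det = -72*t - 72.
Solving -72*t - 72 = 0 yields t = -1.

t = -1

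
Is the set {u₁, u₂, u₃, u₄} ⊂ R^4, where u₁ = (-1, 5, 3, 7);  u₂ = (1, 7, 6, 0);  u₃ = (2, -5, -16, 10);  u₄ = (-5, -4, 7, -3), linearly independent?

linearly dependent

Place the vectors as rows of a 4×4 matrix and reduce to echelon form.
The reduction yields 3 nonzero rows, so the rank is 3.
Since rank 3 < 4, the set is linearly dependent.
Indeed u₁ - 2u₂ - u₃ - u₄ = 0.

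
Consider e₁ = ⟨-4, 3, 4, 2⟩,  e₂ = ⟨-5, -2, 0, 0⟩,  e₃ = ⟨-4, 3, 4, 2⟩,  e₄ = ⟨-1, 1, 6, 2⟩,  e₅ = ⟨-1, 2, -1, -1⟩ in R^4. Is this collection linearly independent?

There are 5 vectors in a 4-dimensional space, so they cannot be linearly independent.

linearly dependent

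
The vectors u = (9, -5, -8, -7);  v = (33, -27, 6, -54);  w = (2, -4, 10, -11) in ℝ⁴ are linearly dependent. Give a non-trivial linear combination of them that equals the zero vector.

Row-reduce the matrix with u, v, w as columns; the null space gives the coefficients.
The free variable yields coefficients (3, -1, 3) (any nonzero multiple also works).

3u - v + 3w = 0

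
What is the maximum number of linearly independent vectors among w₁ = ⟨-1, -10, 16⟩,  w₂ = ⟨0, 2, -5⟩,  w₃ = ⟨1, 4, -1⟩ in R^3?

Row-reduce the 3×3 matrix with these as rows.
Exactly 2 pivots survive; hence the rank is 2.

2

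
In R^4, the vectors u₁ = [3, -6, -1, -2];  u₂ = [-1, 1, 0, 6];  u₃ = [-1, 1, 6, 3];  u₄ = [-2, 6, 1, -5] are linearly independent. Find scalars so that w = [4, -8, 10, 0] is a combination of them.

w = 4u₁ + 2u₂ + 2u₃ + 2u₄

Set up the augmented matrix [u₁ | u₂ | u₃ | u₄ | w] and row-reduce.
Back-substitution yields (α₁, …, α₄) = (4, 2, 2, 2).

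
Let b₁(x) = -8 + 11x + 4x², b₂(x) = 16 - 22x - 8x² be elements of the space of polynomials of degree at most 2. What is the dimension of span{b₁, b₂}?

dim = 1

Use coordinates relative to {1, x, x²}.
Put the 3×2 matrix [b₁|b₂] into echelon form.
Exactly 1 pivot survives; hence the rank is 1.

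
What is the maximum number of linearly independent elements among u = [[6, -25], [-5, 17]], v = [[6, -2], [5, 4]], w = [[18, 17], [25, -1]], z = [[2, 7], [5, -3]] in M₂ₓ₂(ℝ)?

Represent each element by its coordinate vector in ℝ⁴.
Form the matrix with u, v, w, z as columns and reduce.
There are 2 pivot columns, so rank = 2.

2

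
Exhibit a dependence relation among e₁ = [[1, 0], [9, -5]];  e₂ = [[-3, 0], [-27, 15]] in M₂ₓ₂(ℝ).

Take coordinates with respect to {E₁₁, E₁₂, E₂₁, E₂₂}.
Write the vectors as columns of a matrix and find a nonzero vector in its null space.
A generator of the null space is (3, 1).

3e₁ + e₂ = 0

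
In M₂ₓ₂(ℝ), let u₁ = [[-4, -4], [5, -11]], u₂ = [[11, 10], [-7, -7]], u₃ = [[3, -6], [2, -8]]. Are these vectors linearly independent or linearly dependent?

Take coordinates with respect to the standard basis {E₁₁, E₁₂, E₂₁, E₂₂}.
Row-reduce the matrix whose columns are u₁, u₂, u₃.
The reduction yields 3 nonzero rows, so the rank is 3.
Since rank = 3 (the number of vectors), the set is linearly independent.

linearly independent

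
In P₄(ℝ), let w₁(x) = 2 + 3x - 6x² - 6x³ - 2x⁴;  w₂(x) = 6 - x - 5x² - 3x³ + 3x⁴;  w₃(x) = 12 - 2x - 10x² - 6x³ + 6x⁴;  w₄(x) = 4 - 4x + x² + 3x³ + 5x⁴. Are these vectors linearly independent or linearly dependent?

Take coordinates with respect to the standard basis {1, x, …, x⁴}.
One vector is a scalar multiple of another, so the set is dependent.

linearly dependent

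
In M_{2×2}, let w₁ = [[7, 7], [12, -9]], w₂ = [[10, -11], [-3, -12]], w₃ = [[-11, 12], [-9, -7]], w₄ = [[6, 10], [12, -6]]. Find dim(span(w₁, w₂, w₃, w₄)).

Pass to coordinate vectors with respect to the basis {E₁₁, E₁₂, E₂₁, E₂₂}.
Form the matrix with w₁, w₂, w₃, w₄ as columns and reduce.
There are 4 pivot columns, so rank = 4.

4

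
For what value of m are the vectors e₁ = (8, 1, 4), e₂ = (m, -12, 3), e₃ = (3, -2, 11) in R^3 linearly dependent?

The vectors are dependent exactly when the determinant of the matrix with rows e₁, e₂, e₃ vanishes.
Cofactor expansion gives det = -19*m - 855.
This vanishes exactly when m = -45.

m = -45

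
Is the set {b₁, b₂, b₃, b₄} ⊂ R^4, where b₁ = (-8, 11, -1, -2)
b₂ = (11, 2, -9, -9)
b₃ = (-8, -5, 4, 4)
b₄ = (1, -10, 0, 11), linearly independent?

The matrix [b₁|b₂|b₃|b₄] has determinant 6756.
A nonzero determinant means the columns are linearly independent.

linearly independent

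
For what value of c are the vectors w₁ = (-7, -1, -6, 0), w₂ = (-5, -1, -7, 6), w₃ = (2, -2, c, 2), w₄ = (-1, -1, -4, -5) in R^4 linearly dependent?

c = -10

Dependence holds iff the 4×4 matrix [w₁ w₂ w₃ w₄] is singular.
Expanding, det = -46*c - 460.
Solving -46*c - 460 = 0 yields c = -10.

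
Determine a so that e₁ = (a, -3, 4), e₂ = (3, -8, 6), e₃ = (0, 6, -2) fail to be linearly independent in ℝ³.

a = 27/10

Place the vectors as rows of a 3×3 matrix; dependence ⇔ determinant zero.
Expanding, det = 54 - 20*a.
Setting this to zero gives a = 27/10.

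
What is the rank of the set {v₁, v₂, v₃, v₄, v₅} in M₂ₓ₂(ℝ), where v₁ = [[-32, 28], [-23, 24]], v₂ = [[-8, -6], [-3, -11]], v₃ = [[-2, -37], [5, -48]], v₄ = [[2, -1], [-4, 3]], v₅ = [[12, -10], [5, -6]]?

rank 3

Pass to coordinate vectors with respect to the basis {E₁₁, E₁₂, E₂₁, E₂₂}.
Put the 4×5 matrix [v₁|v₂|v₃|v₄|v₅] into echelon form.
Exactly 3 pivots survive; hence the rank is 3.
(With 5 elements in a 4-dimensional space the rank is at most 4.)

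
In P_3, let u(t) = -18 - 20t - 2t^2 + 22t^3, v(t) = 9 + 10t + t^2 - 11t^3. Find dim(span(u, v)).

Represent each element by its coordinate vector in ℝ⁴.
Apply Gaussian elimination to the matrix whose rows are u, v.
Reduction leaves 1 leading entry, giving rank 1.

dim = 1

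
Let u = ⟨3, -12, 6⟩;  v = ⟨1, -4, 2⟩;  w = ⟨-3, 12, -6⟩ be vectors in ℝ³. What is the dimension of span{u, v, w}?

Row-reduce the 3×3 matrix with these as rows.
Exactly 1 pivot survives; hence the rank is 1.

dim = 1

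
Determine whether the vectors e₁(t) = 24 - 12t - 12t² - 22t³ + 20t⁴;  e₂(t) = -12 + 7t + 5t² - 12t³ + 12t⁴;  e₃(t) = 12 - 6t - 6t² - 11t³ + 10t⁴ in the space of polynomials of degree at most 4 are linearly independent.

linearly dependent

Take coordinates with respect to the standard basis {1, t, …, t⁴}.
Row-reduce the matrix whose columns are e₁, e₂, e₃.
The reduction yields 2 nonzero rows, so the rank is 2.
Since rank 2 < 3, the set is linearly dependent.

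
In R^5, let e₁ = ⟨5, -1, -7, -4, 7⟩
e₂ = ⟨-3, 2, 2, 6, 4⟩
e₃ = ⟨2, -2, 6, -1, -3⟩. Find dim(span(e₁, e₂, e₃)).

3

Apply Gaussian elimination to the matrix whose rows are e₁, e₂, e₃.
The echelon form has 3 nonzero rows, so the rank is 3.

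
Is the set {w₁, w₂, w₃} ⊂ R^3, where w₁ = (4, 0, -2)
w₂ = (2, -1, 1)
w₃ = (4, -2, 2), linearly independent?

linearly dependent

One vector is a scalar multiple of another, so the set is dependent.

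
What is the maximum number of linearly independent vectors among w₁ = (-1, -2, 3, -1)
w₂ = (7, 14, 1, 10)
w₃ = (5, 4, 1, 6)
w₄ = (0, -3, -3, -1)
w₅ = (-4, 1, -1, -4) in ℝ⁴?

3

Form the matrix with w₁, w₂, w₃, w₄, w₅ as columns and reduce.
The echelon form has 3 nonzero rows, so the rank is 3.
(With 5 elements in a 4-dimensional space the rank is at most 4.)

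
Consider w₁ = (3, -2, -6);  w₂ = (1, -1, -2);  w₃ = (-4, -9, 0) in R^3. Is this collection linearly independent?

linearly independent

The matrix [w₁|w₂|w₃] has determinant 8.
A nonzero determinant means the columns are linearly independent.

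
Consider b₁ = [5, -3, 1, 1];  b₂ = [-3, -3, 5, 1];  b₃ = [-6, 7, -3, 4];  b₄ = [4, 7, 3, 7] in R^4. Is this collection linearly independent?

linearly independent

Row-reduce the matrix whose columns are b₁, b₂, b₃, b₄.
The reduction yields 4 nonzero rows, so the rank is 4.
Since rank = 4 (the number of vectors), the set is linearly independent.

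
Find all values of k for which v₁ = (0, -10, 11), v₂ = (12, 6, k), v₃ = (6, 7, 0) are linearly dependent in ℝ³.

The set is linearly dependent precisely when det[v₁; v₂; v₃] = 0.
Expanding, det = 528 - 60*k.
Setting this to zero gives k = 44/5.

k = 44/5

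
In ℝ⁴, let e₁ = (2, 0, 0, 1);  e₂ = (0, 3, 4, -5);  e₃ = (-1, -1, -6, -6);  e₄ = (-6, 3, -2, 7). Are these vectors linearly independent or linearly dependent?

linearly independent

Place the vectors as rows of a 4×4 matrix and reduce to echelon form.
The reduction yields 4 nonzero rows, so the rank is 4.
Since rank = 4 (the number of vectors), the set is linearly independent.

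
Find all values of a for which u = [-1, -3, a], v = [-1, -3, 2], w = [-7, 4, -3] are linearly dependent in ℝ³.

The set is linearly dependent precisely when det[u; v; w] = 0.
Cofactor expansion gives det = 50 - 25*a.
Solving 50 - 25*a = 0 yields a = 2.

a = 2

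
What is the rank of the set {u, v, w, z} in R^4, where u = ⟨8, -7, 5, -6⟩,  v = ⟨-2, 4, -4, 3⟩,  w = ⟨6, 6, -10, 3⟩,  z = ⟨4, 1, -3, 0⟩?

Apply Gaussian elimination to the matrix whose rows are u, v, w, z.
The echelon form has 2 nonzero rows, so the rank is 2.

rank 2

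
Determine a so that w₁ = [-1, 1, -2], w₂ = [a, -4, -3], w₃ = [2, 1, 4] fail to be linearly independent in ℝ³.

Dependence holds iff the 3×3 matrix [w₁ w₂ w₃] is singular.
Expanding, det = -6*a - 9.
Solving -6*a - 9 = 0 yields a = -3/2.

a = -3/2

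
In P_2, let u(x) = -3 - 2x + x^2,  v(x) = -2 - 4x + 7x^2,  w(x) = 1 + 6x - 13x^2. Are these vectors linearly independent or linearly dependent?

linearly dependent

Take coordinates with respect to the standard basis {1, x, x^2}.
Row-reduce the matrix whose columns are u, v, w.
The reduction yields 2 nonzero rows, so the rank is 2.
Since rank 2 < 3, the set is linearly dependent.
Indeed u - 2v - w = 0.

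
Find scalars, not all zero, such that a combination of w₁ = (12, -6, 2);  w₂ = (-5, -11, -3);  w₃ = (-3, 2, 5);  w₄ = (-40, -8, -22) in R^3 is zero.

Write the vectors as columns of a matrix and find a nonzero vector in its null space.
A generator of the null space is (3, -2, 2, 1).

3w₁ - 2w₂ + 2w₃ + w₄ = 0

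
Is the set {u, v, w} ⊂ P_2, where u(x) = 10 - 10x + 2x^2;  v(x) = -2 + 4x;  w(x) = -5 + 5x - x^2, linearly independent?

linearly dependent

Write each element as a coordinate vector in ℝ³ using {1, x, x^2}.
The matrix [u|v|w] has determinant 0.
A zero determinant means the columns are linearly dependent.
Indeed u + 2w = 0.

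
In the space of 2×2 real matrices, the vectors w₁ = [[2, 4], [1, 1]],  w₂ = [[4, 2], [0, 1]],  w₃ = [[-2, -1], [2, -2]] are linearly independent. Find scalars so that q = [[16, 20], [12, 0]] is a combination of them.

q = 4w₁ + 4w₂ + 4w₃

Work in coordinates with respect to the standard basis {E₁₁, E₁₂, E₂₁, E₂₂}.
Set up the augmented matrix [w₁ | w₂ | w₃ | q] and row-reduce.
Back-substitution yields (α₁, α₂, α₃) = (4, 4, 4).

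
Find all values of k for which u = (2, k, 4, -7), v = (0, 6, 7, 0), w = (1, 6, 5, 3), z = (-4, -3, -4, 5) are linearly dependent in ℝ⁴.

k = 9/7

Dependence holds iff the 4×4 matrix [u v w z] is singular.
Expanding, det = 119*k - 153.
Solving 119*k - 153 = 0 yields k = 9/7.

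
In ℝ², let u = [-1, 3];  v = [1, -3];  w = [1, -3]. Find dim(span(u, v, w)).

Form the matrix with u, v, w as columns and reduce.
Exactly 1 pivot survives; hence the rank is 1.
(With 3 elements in a 2-dimensional space the rank is at most 2.)

1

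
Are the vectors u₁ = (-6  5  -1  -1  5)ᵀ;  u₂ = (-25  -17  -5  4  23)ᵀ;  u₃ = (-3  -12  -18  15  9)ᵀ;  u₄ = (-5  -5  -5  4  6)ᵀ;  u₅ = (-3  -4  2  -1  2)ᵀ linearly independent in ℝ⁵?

linearly dependent

The matrix [u₁|u₂|u₃|u₄|u₅] has determinant 0.
A zero determinant means the columns are linearly dependent.
Indeed u₁ + 2u₂ + 3u₃ - 13u₄ = 0.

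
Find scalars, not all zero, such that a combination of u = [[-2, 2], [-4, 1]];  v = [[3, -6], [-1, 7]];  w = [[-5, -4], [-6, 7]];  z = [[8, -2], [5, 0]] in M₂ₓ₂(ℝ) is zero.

v - w - z = 0

Write each element as a vector in ℝ⁴ using {E₁₁, E₁₂, E₂₁, E₂₂}.
Write the vectors as columns of a matrix and find a nonzero vector in its null space.
A generator of the null space is (0, 1, -1, -1).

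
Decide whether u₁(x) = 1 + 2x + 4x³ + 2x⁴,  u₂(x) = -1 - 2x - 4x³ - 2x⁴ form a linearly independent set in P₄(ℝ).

linearly dependent

Write each element as a coordinate vector in ℝ⁵ using {1, x, …, x⁴}.
Place the vectors as rows of a 2×5 matrix and reduce to echelon form.
The reduction yields 1 nonzero row, so the rank is 1.
Since rank 1 < 2, the set is linearly dependent.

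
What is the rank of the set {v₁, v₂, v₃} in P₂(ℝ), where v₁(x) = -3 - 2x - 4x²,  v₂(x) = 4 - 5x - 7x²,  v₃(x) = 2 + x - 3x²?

Pass to coordinate vectors with respect to the basis {1, x, x²}.
Form the matrix with v₁, v₂, v₃ as columns and reduce.
Reduction leaves 3 leading entries, giving rank 3.

rank 3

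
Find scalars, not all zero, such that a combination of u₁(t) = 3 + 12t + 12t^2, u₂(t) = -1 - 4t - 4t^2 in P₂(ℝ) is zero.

u₁ + 3u₂ = 0

Pass to coordinate vectors relative to the basis {1, t, t^2}.
Solve the homogeneous system with u₁, u₂ as columns by row-reducing the coefficient matrix.
A generator of the null space is (1, 3).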